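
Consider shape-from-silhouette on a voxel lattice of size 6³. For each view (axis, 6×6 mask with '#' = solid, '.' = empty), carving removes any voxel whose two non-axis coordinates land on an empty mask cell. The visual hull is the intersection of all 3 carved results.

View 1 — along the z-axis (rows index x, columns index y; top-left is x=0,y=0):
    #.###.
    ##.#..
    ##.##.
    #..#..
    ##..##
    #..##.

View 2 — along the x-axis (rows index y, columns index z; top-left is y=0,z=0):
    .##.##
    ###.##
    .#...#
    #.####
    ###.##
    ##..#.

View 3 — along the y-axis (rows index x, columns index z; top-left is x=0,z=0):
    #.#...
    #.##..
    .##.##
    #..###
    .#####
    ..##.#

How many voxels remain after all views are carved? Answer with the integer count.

|visual hull| = 53

start: 6×6×6 = 216 voxels
after view 1 [z-axis, 20 of 36 cells solid] → remaining = 120
after view 2 [x-axis, 24 of 36 cells solid] → remaining = 89
after view 3 [y-axis, 21 of 36 cells solid] → remaining = 53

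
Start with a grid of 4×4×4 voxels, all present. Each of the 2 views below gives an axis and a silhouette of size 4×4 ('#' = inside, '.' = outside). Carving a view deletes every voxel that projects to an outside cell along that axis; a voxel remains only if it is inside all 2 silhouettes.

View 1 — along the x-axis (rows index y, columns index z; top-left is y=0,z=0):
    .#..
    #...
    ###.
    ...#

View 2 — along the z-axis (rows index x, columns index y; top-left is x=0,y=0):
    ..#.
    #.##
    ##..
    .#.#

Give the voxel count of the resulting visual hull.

voxel count = 12

start: 4×4×4 = 64 voxels
after view 1 [x-axis, 6 of 16 cells solid] → remaining = 24
after view 2 [z-axis, 8 of 16 cells solid] → remaining = 12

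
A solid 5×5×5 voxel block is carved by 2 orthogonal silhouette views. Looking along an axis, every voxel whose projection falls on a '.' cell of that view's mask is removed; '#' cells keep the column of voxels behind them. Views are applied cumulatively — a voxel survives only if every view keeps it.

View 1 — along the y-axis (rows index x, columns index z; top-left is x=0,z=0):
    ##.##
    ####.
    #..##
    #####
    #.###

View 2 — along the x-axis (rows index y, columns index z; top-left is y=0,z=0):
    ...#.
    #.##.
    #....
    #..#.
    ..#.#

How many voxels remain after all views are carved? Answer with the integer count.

40 voxels

before carving: 125 voxels (5×5×5)
step 1: project along y, AND mask (20/25) → |grid| = 100
step 2: project along x, AND mask (9/25) → |grid| = 40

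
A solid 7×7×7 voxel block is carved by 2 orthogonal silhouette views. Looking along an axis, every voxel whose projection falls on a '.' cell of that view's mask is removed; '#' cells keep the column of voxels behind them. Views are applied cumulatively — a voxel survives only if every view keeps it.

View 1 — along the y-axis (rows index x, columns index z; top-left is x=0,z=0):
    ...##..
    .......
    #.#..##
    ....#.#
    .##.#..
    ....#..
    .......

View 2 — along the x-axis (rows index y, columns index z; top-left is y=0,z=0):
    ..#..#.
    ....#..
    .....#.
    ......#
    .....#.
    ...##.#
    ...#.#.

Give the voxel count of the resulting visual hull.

voxel count = 20

initial block: 7^3 = 343
[1] y-view keeps 12 columns → grid now 84
[2] x-view keeps 11 columns → grid now 20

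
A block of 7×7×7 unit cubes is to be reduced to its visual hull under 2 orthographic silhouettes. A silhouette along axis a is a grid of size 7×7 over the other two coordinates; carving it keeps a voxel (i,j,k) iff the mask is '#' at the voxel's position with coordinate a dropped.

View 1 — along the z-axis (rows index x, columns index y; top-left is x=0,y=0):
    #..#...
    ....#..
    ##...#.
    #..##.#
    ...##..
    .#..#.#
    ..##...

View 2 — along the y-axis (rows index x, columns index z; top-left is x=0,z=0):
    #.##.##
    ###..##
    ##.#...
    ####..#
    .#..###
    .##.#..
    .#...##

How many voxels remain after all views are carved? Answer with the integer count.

remaining voxels: 67

initial block: 7^3 = 343
V1 z: intersect with XY mask (17 set) -- 119 left
V2 y: intersect with XZ mask (28 set) -- 67 left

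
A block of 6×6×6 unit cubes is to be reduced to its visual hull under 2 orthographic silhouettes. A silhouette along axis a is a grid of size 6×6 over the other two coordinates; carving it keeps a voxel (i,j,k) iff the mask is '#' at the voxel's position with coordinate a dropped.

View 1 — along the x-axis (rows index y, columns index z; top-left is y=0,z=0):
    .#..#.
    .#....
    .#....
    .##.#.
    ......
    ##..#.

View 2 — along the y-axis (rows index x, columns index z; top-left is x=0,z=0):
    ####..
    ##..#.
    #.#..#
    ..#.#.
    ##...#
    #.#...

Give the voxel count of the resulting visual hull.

full grid |V| = 216
  1. axis=0 (YZ plane), |mask|=10  ⇒  voxels=60
  2. axis=1 (XZ plane), |mask|=17  ⇒  voxels=30

|visual hull| = 30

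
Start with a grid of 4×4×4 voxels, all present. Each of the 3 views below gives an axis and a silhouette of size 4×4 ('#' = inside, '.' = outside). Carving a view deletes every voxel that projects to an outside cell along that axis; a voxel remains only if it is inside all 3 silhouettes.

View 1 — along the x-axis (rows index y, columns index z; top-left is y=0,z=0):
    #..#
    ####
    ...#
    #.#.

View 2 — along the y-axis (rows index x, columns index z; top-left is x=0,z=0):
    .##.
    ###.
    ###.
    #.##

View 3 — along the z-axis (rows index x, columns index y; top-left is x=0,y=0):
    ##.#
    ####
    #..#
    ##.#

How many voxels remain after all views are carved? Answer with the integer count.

initial block: 4^3 = 64
V1 x: intersect with YZ mask (9 set) -- 36 left
V2 y: intersect with XZ mask (11 set) -- 23 left
V3 z: intersect with XY mask (12 set) -- 19 left

voxel count = 19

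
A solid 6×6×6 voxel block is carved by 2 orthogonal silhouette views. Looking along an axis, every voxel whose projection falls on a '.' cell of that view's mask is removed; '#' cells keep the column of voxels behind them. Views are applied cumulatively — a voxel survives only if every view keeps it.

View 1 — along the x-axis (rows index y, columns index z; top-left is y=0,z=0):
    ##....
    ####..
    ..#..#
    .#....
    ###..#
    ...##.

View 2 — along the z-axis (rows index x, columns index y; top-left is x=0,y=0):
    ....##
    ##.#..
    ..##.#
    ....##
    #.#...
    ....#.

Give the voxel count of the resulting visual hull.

voxel count = 32

full grid |V| = 216
step 1: project along x, AND mask (15/36) → |grid| = 90
step 2: project along z, AND mask (13/36) → |grid| = 32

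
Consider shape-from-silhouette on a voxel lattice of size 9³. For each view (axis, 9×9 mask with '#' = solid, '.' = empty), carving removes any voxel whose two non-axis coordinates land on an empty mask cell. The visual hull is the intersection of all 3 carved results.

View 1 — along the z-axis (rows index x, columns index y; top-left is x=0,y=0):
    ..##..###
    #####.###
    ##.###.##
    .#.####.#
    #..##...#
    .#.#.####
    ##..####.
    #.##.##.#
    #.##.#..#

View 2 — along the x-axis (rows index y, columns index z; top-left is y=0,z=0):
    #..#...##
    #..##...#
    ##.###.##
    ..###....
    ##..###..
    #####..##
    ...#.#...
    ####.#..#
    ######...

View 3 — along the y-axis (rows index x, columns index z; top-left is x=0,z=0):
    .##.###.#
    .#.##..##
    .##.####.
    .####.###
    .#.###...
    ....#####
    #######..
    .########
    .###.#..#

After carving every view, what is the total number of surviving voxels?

initial block: 9^3 = 729
  1. axis=2 (XY plane), |mask|=53  ⇒  voxels=477
  2. axis=0 (YZ plane), |mask|=44  ⇒  voxels=253
  3. axis=1 (XZ plane), |mask|=53  ⇒  voxels=160

remaining voxels: 160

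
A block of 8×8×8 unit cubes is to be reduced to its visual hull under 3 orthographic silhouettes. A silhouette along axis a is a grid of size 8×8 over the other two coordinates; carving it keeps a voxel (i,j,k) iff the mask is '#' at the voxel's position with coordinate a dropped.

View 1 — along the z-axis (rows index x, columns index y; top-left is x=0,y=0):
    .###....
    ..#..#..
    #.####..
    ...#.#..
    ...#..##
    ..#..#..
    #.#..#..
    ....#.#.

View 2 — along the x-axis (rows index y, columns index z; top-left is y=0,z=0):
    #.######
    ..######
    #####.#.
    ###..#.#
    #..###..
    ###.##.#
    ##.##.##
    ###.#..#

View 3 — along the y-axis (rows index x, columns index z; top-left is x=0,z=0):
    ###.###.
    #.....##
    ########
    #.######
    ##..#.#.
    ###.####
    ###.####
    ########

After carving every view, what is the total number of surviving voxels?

101 voxels

before carving: 512 voxels (8×8×8)
  1. axis=2 (XY plane), |mask|=22  ⇒  voxels=176
  2. axis=0 (YZ plane), |mask|=45  ⇒  voxels=125
  3. axis=1 (XZ plane), |mask|=50  ⇒  voxels=101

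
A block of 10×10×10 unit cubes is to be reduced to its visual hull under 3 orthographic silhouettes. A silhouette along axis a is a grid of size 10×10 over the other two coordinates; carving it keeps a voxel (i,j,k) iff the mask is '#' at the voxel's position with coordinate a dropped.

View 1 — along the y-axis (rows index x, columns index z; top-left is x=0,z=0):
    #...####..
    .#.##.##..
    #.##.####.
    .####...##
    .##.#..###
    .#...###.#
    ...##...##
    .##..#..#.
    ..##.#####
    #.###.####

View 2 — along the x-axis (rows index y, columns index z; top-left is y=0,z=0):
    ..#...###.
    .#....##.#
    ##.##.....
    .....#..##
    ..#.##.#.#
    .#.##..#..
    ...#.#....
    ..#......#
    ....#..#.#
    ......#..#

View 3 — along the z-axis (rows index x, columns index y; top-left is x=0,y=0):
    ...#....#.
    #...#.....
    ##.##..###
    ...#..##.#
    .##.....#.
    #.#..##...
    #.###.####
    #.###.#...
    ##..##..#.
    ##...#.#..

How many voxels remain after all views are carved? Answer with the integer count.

voxel count = 88

initial block: 10^3 = 1000
[1] y-view keeps 57 columns → grid now 570
[2] x-view keeps 33 columns → grid now 196
[3] z-view keeps 44 columns → grid now 88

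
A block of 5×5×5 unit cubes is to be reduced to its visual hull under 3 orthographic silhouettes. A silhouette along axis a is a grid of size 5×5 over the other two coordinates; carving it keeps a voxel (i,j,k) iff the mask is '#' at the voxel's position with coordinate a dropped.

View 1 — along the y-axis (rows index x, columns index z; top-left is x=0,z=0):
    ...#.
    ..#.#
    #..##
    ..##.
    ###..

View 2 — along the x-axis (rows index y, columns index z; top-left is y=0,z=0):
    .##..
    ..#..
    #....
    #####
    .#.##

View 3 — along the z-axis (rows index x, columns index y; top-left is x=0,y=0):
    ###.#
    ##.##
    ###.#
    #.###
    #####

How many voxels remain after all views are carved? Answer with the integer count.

remaining voxels: 21

initial block: 5^3 = 125
V1 y: intersect with XZ mask (11 set) -- 55 left
V2 x: intersect with YZ mask (12 set) -- 26 left
V3 z: intersect with XY mask (21 set) -- 21 left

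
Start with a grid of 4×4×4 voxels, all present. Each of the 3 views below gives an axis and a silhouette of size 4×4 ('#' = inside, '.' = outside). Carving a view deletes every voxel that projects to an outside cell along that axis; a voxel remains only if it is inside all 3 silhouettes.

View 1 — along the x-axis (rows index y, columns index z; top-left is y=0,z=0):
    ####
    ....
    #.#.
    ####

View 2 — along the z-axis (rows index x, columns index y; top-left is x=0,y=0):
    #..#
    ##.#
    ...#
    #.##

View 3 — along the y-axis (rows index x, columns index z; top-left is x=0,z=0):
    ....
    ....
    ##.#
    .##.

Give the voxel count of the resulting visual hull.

full grid |V| = 64
  1. axis=0 (YZ plane), |mask|=10  ⇒  voxels=40
  2. axis=2 (XY plane), |mask|=9  ⇒  voxels=30
  3. axis=1 (XZ plane), |mask|=5  ⇒  voxels=8

8 voxels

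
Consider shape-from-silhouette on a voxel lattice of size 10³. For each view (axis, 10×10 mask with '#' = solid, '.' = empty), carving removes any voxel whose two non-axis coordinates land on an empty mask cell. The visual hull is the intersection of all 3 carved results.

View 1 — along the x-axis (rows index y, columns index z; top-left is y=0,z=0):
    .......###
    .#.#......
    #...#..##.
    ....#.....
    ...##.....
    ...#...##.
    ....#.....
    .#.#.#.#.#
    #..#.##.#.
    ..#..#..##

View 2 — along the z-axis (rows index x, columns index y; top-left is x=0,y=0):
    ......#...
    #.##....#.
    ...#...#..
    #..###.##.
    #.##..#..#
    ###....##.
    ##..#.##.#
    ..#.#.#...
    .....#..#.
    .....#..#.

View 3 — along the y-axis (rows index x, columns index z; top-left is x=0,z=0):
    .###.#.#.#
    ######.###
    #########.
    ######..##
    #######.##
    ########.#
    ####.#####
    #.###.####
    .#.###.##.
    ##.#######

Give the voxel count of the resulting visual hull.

before carving: 1000 voxels (10×10×10)
[1] x-view keeps 30 columns → grid now 300
[2] z-view keeps 36 columns → grid now 111
[3] y-view keeps 82 columns → grid now 95

voxel count = 95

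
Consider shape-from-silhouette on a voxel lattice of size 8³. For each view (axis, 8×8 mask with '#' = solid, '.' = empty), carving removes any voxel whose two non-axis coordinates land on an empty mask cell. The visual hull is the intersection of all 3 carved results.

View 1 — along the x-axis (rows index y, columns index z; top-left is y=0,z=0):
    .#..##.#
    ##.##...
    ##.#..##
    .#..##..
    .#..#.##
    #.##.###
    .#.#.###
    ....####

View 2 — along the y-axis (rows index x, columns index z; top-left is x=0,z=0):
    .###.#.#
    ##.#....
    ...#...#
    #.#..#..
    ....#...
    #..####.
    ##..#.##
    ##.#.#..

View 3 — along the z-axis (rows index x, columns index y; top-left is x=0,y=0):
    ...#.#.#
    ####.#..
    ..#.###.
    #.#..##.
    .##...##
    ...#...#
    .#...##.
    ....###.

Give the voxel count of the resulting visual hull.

full grid |V| = 512
[1] x-view keeps 35 columns → grid now 280
[2] y-view keeps 28 columns → grid now 124
[3] z-view keeps 28 columns → grid now 54

remaining voxels: 54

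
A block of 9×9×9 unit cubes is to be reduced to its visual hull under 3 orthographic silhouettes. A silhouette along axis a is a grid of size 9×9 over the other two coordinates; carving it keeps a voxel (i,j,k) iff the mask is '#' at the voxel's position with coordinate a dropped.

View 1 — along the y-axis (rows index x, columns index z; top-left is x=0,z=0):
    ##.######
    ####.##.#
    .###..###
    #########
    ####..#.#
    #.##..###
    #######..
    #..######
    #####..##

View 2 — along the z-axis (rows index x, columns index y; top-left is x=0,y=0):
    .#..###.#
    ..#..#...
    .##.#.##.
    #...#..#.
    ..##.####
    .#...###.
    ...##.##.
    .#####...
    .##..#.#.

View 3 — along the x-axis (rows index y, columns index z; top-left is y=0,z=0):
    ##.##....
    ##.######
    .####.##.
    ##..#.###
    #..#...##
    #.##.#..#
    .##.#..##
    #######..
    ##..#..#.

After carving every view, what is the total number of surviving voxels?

voxel count = 167

full grid |V| = 729
step 1: project along y, AND mask (63/81) → |grid| = 567
step 2: project along z, AND mask (38/81) → |grid| = 262
step 3: project along x, AND mask (49/81) → |grid| = 167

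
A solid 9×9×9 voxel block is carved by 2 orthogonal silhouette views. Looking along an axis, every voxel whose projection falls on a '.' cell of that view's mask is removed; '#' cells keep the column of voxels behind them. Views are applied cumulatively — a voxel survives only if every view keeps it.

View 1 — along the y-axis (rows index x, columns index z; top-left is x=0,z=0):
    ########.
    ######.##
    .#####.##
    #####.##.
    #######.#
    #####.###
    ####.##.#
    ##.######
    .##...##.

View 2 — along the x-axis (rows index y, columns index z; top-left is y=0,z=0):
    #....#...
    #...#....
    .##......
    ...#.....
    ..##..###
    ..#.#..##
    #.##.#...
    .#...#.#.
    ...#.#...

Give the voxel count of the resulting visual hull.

voxel count = 181

initial block: 9^3 = 729
after view 1 [y-axis, 65 of 81 cells solid] → remaining = 585
after view 2 [x-axis, 25 of 81 cells solid] → remaining = 181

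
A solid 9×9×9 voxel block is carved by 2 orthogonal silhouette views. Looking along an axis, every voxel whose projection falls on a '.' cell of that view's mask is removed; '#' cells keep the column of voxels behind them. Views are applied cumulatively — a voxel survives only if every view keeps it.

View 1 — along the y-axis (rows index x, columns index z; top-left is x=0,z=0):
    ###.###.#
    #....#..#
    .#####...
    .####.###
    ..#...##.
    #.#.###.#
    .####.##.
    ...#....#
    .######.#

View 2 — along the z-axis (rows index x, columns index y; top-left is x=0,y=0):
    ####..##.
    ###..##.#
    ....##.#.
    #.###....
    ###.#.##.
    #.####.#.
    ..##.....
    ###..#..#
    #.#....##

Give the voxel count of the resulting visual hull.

initial block: 9^3 = 729
step 1: project along y, AND mask (46/81) → |grid| = 414
step 2: project along z, AND mask (42/81) → |grid| = 207

remaining voxels: 207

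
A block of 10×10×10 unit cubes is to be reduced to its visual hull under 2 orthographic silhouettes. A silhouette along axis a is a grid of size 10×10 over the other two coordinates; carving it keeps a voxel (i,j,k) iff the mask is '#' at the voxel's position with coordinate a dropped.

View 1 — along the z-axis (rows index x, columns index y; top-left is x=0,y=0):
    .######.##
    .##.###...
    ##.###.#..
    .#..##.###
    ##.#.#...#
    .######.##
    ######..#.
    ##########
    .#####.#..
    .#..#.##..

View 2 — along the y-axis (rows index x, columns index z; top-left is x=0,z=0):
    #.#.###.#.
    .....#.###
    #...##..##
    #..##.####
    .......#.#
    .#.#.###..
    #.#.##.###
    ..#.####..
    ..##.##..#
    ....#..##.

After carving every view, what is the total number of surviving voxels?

initial block: 10^3 = 1000
[1] z-view keeps 65 columns → grid now 650
[2] y-view keeps 49 columns → grid now 331

voxel count = 331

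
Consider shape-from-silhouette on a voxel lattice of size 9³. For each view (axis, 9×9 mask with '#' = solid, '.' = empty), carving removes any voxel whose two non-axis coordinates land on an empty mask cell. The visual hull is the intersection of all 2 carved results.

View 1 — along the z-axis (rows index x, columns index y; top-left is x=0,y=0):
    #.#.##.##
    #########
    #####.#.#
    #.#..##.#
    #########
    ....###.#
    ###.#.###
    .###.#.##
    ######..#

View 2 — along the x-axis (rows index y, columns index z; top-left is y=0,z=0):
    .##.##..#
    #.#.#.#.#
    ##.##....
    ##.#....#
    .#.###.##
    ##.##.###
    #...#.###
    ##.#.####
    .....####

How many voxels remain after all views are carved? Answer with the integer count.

309 voxels

start: 9×9×9 = 729 voxels
carve view 1 (along z, XY-mask fill 60/81): 540 voxels remain
carve view 2 (along x, YZ-mask fill 47/81): 309 voxels remain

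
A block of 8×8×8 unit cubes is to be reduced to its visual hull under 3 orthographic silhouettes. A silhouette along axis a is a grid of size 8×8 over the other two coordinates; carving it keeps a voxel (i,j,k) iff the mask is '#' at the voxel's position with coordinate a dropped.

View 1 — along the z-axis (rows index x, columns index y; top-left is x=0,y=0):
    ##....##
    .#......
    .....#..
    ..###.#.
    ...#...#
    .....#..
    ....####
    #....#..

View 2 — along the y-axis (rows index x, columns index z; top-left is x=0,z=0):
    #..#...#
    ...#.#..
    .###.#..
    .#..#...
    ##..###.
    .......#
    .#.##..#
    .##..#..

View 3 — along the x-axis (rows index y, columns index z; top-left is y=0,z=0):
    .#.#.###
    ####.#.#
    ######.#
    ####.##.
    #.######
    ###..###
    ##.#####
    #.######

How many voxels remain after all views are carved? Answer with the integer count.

48 voxels

initial block: 8^3 = 512
carve view 1 (along z, XY-mask fill 19/64): 152 voxels remain
carve view 2 (along y, XZ-mask fill 24/64): 59 voxels remain
carve view 3 (along x, YZ-mask fill 51/64): 48 voxels remain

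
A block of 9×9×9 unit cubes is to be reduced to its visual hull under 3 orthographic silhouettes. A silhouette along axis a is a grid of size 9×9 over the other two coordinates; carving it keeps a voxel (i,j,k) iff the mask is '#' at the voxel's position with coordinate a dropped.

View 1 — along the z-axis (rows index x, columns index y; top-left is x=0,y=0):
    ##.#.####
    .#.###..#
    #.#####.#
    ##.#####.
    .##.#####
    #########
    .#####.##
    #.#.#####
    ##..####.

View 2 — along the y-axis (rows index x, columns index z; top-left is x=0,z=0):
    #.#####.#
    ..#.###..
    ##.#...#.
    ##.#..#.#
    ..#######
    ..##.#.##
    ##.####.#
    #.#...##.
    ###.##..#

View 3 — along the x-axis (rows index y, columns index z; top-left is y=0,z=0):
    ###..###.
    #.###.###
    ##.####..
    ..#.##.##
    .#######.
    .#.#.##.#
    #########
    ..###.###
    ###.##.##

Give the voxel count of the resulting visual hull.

240 voxels

before carving: 729 voxels (9×9×9)
carve view 1 (along z, XY-mask fill 62/81): 558 voxels remain
carve view 2 (along y, XZ-mask fill 49/81): 339 voxels remain
carve view 3 (along x, YZ-mask fill 58/81): 240 voxels remain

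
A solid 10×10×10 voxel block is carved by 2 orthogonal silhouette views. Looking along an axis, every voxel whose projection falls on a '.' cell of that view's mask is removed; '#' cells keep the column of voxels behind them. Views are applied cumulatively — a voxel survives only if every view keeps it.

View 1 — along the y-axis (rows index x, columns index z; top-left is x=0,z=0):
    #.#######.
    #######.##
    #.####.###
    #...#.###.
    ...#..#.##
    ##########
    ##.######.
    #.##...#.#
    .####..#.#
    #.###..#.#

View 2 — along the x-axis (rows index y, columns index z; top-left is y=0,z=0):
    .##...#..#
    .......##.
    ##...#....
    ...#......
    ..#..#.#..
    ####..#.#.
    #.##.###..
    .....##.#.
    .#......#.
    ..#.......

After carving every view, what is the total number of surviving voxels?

205 voxels

start: 10×10×10 = 1000 voxels
[1] y-view keeps 69 columns → grid now 690
[2] x-view keeps 31 columns → grid now 205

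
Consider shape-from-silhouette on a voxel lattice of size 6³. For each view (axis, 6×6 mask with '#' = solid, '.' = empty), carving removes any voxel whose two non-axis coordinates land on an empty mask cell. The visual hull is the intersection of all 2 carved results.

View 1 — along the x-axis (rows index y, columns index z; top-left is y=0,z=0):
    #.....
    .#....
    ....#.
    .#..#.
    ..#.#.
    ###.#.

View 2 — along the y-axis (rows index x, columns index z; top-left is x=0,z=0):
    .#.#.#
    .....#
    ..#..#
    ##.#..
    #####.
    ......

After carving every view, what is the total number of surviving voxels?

voxel count = 21

start: 6×6×6 = 216 voxels
  1. axis=0 (YZ plane), |mask|=11  ⇒  voxels=66
  2. axis=1 (XZ plane), |mask|=14  ⇒  voxels=21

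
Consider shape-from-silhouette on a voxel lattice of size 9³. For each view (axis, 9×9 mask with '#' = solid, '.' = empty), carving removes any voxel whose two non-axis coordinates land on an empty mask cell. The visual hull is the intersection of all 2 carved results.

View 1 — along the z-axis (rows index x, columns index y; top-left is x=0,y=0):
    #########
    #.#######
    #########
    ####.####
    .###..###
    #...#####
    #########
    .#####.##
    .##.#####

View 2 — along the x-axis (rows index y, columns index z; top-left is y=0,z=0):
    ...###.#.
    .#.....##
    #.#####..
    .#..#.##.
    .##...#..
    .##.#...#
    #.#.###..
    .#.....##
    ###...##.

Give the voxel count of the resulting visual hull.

|visual hull| = 286

full grid |V| = 729
V1 z: intersect with XY mask (69 set) -- 621 left
V2 x: intersect with YZ mask (37 set) -- 286 left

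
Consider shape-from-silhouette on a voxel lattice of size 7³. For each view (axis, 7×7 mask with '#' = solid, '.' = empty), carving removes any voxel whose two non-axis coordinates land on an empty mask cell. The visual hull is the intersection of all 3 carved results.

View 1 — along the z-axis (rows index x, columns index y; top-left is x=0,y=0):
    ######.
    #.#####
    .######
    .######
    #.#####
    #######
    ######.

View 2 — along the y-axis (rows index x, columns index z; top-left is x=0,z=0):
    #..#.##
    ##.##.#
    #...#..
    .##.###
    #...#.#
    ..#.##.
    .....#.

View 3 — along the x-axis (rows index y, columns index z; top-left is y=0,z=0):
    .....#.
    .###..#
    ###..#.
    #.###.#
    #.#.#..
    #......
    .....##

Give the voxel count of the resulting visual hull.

before carving: 343 voxels (7×7×7)
step 1: project along z, AND mask (43/49) → |grid| = 301
step 2: project along y, AND mask (23/49) → |grid| = 141
step 3: project along x, AND mask (20/49) → |grid| = 58

|visual hull| = 58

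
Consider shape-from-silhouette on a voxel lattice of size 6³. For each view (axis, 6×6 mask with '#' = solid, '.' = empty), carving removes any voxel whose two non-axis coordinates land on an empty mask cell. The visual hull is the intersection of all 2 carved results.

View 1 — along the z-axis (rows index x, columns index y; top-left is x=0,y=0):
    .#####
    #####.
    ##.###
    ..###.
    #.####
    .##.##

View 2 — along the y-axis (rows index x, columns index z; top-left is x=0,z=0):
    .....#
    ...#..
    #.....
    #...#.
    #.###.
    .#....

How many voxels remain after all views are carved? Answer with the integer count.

voxel count = 45

start: 6×6×6 = 216 voxels
after view 1 [z-axis, 27 of 36 cells solid] → remaining = 162
after view 2 [y-axis, 10 of 36 cells solid] → remaining = 45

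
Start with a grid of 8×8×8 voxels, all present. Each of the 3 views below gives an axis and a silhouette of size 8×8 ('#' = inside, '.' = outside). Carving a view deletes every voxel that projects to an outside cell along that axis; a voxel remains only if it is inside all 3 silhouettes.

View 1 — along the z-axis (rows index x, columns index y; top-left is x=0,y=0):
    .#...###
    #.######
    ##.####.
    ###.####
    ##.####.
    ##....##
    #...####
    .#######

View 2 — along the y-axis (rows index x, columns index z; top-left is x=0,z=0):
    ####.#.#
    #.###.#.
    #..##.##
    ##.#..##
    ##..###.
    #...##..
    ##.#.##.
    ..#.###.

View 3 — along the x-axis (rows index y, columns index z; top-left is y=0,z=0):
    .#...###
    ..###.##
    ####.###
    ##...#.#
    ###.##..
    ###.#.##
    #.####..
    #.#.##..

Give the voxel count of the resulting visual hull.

|visual hull| = 131

before carving: 512 voxels (8×8×8)
carve view 1 (along z, XY-mask fill 46/64): 368 voxels remain
carve view 2 (along y, XZ-mask fill 38/64): 219 voxels remain
carve view 3 (along x, YZ-mask fill 40/64): 131 voxels remain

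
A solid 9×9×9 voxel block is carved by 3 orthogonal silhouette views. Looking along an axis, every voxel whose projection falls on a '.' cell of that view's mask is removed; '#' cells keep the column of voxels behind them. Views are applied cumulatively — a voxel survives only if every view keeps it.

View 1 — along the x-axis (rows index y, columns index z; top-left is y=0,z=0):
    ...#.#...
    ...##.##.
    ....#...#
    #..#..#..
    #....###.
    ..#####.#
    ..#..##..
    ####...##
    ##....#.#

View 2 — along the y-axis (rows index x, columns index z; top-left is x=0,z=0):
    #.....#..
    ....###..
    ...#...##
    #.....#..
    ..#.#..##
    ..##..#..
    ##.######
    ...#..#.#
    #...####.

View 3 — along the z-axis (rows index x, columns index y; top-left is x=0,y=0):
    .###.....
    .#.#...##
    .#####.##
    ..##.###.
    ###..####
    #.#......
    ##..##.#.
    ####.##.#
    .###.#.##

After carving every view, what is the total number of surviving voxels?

full grid |V| = 729
after view 1 [x-axis, 34 of 81 cells solid] → remaining = 306
after view 2 [y-axis, 33 of 81 cells solid] → remaining = 138
after view 3 [z-axis, 46 of 81 cells solid] → remaining = 81

remaining voxels: 81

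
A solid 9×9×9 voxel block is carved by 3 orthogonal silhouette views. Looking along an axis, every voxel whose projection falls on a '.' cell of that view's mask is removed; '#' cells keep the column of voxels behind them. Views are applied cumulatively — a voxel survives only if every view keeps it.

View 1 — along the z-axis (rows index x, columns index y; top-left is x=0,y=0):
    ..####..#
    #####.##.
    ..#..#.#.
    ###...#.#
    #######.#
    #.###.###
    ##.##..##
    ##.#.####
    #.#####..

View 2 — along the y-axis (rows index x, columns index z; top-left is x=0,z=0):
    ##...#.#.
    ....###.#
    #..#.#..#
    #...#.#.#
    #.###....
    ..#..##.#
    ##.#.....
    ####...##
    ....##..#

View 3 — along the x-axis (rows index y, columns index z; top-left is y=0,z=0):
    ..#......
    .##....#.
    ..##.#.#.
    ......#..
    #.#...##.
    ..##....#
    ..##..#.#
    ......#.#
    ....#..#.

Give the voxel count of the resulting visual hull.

|visual hull| = 59

start: 9×9×9 = 729 voxels
step 1: project along z, AND mask (54/81) → |grid| = 486
step 2: project along y, AND mask (36/81) → |grid| = 218
step 3: project along x, AND mask (24/81) → |grid| = 59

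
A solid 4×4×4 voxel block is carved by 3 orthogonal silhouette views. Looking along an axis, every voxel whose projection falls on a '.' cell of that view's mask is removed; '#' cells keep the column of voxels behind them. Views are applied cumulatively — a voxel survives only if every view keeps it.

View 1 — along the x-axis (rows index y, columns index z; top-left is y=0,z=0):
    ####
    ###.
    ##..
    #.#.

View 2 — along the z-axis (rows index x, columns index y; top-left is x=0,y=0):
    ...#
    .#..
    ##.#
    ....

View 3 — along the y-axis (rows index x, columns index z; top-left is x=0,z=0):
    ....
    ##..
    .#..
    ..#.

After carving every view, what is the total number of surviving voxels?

4 voxels

full grid |V| = 64
V1 x: intersect with YZ mask (11 set) -- 44 left
V2 z: intersect with XY mask (5 set) -- 14 left
V3 y: intersect with XZ mask (4 set) -- 4 left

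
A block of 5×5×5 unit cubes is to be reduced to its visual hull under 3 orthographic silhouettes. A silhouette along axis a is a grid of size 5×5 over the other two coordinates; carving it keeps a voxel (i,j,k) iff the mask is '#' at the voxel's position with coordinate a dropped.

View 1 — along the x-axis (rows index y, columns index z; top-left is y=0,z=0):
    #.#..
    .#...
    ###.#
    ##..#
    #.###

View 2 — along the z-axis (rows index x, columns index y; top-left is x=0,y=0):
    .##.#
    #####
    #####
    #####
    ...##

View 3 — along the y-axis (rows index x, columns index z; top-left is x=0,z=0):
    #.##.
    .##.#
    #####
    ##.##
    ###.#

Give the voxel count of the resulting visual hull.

45 voxels

start: 5×5×5 = 125 voxels
carve view 1 (along x, YZ-mask fill 14/25): 70 voxels remain
carve view 2 (along z, XY-mask fill 20/25): 58 voxels remain
carve view 3 (along y, XZ-mask fill 19/25): 45 voxels remain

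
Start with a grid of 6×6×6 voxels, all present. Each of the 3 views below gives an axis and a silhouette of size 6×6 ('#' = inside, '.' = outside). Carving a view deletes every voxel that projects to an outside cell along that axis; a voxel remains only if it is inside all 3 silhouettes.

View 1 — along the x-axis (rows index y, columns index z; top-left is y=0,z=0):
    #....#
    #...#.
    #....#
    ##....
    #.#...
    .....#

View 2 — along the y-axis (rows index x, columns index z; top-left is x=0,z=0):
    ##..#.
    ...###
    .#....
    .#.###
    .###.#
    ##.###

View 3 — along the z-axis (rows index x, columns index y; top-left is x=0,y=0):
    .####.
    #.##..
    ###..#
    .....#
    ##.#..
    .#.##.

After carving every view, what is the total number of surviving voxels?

16 voxels

before carving: 216 voxels (6×6×6)
[1] x-view keeps 11 columns → grid now 66
[2] y-view keeps 20 columns → grid now 32
[3] z-view keeps 18 columns → grid now 16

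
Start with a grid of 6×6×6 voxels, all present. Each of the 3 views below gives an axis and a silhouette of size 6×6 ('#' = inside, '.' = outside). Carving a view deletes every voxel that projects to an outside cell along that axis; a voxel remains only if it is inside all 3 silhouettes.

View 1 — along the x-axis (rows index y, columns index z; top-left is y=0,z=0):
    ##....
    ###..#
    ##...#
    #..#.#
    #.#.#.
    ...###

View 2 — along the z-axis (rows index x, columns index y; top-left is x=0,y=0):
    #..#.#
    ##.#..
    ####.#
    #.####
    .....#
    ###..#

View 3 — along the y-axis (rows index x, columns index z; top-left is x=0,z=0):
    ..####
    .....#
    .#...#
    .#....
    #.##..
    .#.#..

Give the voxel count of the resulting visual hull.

start: 6×6×6 = 216 voxels
step 1: project along x, AND mask (18/36) → |grid| = 108
step 2: project along z, AND mask (21/36) → |grid| = 61
step 3: project along y, AND mask (13/36) → |grid| = 21

remaining voxels: 21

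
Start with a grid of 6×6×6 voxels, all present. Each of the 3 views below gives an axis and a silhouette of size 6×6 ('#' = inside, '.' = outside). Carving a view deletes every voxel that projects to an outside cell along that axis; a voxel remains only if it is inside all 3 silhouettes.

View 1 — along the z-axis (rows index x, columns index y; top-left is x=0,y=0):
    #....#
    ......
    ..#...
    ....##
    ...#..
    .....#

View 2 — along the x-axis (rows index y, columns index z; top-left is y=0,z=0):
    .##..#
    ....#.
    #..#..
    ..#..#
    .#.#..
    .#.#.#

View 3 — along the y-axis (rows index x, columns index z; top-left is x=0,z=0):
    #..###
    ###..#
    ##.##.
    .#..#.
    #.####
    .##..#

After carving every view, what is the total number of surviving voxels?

remaining voxels: 11

initial block: 6^3 = 216
step 1: project along z, AND mask (7/36) → |grid| = 42
step 2: project along x, AND mask (13/36) → |grid| = 18
step 3: project along y, AND mask (22/36) → |grid| = 11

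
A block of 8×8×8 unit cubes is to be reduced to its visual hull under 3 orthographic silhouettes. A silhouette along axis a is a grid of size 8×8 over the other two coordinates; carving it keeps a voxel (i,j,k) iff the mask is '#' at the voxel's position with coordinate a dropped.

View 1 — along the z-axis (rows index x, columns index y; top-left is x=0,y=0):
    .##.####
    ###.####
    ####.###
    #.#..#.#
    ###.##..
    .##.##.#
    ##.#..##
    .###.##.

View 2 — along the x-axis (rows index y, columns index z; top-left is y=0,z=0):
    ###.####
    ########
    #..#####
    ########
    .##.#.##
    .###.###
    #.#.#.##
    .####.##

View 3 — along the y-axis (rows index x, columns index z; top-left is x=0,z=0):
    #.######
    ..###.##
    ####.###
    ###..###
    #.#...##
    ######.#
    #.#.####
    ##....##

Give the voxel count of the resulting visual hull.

start: 8×8×8 = 512 voxels
  1. axis=2 (XY plane), |mask|=44  ⇒  voxels=352
  2. axis=0 (YZ plane), |mask|=51  ⇒  voxels=280
  3. axis=1 (XZ plane), |mask|=46  ⇒  voxels=208

|visual hull| = 208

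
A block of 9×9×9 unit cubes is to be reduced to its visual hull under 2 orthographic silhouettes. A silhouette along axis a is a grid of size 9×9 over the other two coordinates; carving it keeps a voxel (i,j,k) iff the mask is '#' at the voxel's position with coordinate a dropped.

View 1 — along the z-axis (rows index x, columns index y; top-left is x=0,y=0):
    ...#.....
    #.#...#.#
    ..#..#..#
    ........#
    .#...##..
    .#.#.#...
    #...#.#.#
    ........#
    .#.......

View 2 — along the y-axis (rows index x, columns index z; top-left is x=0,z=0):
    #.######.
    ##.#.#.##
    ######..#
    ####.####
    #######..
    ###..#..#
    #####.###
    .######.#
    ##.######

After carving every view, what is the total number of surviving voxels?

before carving: 729 voxels (9×9×9)
[1] z-view keeps 21 columns → grid now 189
[2] y-view keeps 63 columns → grid now 143

remaining voxels: 143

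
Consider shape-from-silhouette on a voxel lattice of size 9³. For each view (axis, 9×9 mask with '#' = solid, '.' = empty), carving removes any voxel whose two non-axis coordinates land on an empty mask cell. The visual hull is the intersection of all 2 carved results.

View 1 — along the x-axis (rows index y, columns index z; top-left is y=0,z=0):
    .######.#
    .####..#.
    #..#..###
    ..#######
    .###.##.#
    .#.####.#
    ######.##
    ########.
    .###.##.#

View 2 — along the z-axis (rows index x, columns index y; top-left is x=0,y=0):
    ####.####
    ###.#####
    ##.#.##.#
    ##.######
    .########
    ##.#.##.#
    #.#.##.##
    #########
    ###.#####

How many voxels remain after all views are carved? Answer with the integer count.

|visual hull| = 432

before carving: 729 voxels (9×9×9)
[1] x-view keeps 58 columns → grid now 522
[2] z-view keeps 67 columns → grid now 432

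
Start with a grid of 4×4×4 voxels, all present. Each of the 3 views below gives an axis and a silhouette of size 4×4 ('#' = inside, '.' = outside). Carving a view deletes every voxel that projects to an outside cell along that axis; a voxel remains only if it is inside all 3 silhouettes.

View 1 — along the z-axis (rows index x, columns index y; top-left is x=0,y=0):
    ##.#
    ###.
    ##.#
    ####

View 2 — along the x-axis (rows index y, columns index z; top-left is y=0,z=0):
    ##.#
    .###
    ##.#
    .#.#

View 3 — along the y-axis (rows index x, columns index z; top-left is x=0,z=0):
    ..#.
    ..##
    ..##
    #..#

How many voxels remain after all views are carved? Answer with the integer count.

before carving: 64 voxels (4×4×4)
after view 1 [z-axis, 13 of 16 cells solid] → remaining = 52
after view 2 [x-axis, 11 of 16 cells solid] → remaining = 36
after view 3 [y-axis, 7 of 16 cells solid] → remaining = 15

voxel count = 15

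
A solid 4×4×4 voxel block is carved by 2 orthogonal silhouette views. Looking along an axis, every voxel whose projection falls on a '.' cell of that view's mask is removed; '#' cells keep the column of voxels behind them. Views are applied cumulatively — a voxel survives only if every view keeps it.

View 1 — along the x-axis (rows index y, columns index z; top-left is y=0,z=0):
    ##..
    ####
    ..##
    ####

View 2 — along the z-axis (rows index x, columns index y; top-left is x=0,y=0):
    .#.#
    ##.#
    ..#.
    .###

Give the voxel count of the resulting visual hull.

before carving: 64 voxels (4×4×4)
  1. axis=0 (YZ plane), |mask|=12  ⇒  voxels=48
  2. axis=2 (XY plane), |mask|=9  ⇒  voxels=30

30 voxels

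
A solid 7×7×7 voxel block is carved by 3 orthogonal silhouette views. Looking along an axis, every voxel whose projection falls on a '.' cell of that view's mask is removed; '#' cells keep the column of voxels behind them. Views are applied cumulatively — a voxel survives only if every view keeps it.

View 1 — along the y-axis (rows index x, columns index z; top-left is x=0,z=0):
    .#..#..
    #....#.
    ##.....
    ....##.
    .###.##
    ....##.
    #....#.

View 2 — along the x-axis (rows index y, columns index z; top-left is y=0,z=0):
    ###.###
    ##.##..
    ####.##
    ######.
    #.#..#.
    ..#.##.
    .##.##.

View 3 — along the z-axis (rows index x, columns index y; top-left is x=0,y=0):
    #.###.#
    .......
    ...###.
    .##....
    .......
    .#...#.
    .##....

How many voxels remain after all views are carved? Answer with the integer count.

initial block: 7^3 = 343
after view 1 [y-axis, 17 of 49 cells solid] → remaining = 119
after view 2 [x-axis, 32 of 49 cells solid] → remaining = 86
after view 3 [z-axis, 14 of 49 cells solid] → remaining = 18

18 voxels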